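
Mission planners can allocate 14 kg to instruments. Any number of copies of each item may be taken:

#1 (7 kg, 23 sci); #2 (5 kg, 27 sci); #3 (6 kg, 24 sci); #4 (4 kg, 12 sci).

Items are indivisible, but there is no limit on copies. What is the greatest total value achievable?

66 sci

Best value-per-unit is #2 at 27/5; filling with it alone gives 2×27 = 54.
Optimal mix: 2×#2 + 1×#4 → mass 14, value 66.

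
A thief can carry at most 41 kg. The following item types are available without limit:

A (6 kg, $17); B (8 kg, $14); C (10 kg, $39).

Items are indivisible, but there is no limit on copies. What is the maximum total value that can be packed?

Best value-per-unit is C at 39/10, and filling with it alone uses weight 4×10=40. No mix of the others beats 4×39 = 156.

$156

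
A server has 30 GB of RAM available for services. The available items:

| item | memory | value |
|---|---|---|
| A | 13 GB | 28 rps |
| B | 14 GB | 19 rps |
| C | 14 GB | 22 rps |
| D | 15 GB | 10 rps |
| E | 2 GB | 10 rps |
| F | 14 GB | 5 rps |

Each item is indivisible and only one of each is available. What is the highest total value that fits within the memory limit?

This is a 0/1 knapsack; check combinations near the capacity.
- A+C+E: memory 13+14+2=29, value 28+22+10=60
- A+B+E: memory 13+14+2=29, value 28+19+10=57
- B+C+E: memory 14+14+2=30, value 19+22+10=51
Best: 60 rps.

60 rps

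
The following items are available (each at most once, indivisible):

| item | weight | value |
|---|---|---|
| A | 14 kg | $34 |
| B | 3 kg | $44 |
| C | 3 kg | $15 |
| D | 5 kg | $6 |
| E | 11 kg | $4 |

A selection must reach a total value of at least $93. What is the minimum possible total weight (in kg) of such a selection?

Subsets with value ≥ 93, sorted by total weight:
- A+B+C: weight 20, value 93
- A+B+C+D: weight 25, value 99
Minimum weight: 20 kg.

20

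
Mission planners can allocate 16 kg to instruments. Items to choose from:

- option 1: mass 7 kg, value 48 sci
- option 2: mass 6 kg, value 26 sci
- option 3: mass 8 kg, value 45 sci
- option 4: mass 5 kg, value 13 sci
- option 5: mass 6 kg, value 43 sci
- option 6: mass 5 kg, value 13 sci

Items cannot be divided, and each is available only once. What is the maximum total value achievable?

93 sci

Check high-value combinations within 16 kg:
- option 1+option 3: mass 7+8=15, value 48+45=93
- option 1+option 5: mass 7+6=13, value 48+43=91
- option 3+option 5: mass 8+6=14, value 45+43=88
- option 1+option 2: mass 7+6=13, value 48+26=74
Best: 93 sci.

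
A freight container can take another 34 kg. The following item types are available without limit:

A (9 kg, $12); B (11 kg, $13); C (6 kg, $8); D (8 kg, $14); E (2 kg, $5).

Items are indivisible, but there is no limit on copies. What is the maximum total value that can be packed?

$85

Best value-per-unit is E at 5/2, and filling with it alone uses weight 17×2=34. No mix of the others beats 17×5 = 85.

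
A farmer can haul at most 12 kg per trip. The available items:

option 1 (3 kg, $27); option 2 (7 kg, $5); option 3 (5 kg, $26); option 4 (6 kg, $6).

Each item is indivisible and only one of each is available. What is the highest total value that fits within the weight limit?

This is a 0/1 knapsack; check combinations near the capacity.
- option 1+option 3: weight 3+5=8, value 27+26=53
- option 1+option 4: weight 3+6=9, value 27+6=33
- option 1+option 2: weight 3+7=10, value 27+5=32
- option 3+option 4: weight 5+6=11, value 26+6=32
- option 2+option 3: weight 7+5=12, value 5+26=31
Best: $53.

$53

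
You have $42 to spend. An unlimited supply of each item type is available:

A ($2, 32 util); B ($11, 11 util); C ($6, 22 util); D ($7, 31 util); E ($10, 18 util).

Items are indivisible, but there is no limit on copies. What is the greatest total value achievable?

Best value-per-unit is A at 32/2, and filling with it alone uses cost 21×2=42. No mix of the others beats 21×32 = 672.

672 util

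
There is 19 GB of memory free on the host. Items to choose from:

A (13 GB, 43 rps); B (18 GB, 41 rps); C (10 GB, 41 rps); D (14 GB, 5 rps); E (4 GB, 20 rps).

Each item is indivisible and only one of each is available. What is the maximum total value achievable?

Check high-value combinations within 19 GB:
- A+E: memory 13+4=17, value 43+20=63
- C+E: memory 10+4=14, value 41+20=61
- A: memory 13, value 43
- C: memory 10, value 41
- B: memory 18, value 41
Best: 63 rps.

63 rps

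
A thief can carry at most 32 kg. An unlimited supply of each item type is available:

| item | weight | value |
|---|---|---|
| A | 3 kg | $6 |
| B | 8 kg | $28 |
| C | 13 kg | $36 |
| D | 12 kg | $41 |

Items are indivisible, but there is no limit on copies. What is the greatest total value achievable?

$112

Best value-per-unit is B at 28/8, and filling with it alone uses weight 4×8=32. No mix of the others beats 4×28 = 112.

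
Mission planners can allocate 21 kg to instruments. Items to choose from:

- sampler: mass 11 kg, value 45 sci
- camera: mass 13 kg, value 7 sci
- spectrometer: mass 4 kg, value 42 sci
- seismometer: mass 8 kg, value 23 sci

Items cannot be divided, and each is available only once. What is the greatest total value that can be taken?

87 sci

Check high-value combinations within 21 kg:
- sampler+spectrometer: mass 11+4=15, value 45+42=87
- sampler+seismometer: mass 11+8=19, value 45+23=68
- spectrometer+seismometer: mass 4+8=12, value 42+23=65
- camera+spectrometer: mass 13+4=17, value 7+42=49
Best: 87 sci.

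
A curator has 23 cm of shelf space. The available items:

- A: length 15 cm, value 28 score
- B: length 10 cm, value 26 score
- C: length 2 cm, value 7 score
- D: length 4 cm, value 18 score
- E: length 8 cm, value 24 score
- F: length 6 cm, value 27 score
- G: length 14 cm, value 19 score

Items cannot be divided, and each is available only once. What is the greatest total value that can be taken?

Check high-value combinations within 23 cm:
- B+C+D+F: length 10+2+4+6=22, value 26+7+18+27=78
- C+D+E+F: length 2+4+8+6=20, value 7+18+24+27=76
- B+D+F: length 10+4+6=20, value 26+18+27=71
- D+E+F: length 4+8+6=18, value 18+24+27=69
Best: 78 score.

78 score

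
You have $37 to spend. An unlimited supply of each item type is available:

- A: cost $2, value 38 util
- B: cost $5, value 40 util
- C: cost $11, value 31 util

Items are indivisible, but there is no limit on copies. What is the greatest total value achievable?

684 util

Best value-per-unit is A at 38/2, and filling with it alone uses cost 18×2=36. No mix of the others beats 18×38 = 684.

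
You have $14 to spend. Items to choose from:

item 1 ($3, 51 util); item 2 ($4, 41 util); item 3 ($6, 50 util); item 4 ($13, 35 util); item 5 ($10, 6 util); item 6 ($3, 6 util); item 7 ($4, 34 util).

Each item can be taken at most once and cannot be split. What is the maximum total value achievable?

142 util

Check high-value combinations within $14:
- item 1+item 2+item 3: cost 3+4+6=13, value 51+41+50=142
- item 1+item 3+item 7: cost 3+6+4=13, value 51+50+34=135
- item 1+item 2+item 6+item 7: cost 3+4+3+4=14, value 51+41+6+34=132
- item 1+item 2+item 7: cost 3+4+4=11, value 51+41+34=126
Best: 142 util.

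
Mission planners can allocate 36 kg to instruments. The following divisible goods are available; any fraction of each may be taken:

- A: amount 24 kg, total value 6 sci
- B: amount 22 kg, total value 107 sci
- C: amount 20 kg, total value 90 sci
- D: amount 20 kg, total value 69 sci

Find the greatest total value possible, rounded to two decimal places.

Take in order of value per unit:
- B (107/22 per unit): all 22 → value 107, running total 107.00
- C (90/20 per unit): 14 of 20 → value 14×90/20 = 63.0000, running total 170.00
Total 170.00.

170.00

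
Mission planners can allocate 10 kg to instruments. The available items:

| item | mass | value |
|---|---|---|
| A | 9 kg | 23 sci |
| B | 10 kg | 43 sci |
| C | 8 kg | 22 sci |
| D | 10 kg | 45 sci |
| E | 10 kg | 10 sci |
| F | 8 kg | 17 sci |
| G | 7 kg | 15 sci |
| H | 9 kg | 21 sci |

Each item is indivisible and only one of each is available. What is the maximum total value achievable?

45 sci

Check high-value combinations within 10 kg:
- D: mass 10, value 45
- B: mass 10, value 43
- A: mass 9, value 23
- C: mass 8, value 22
Best: 45 sci.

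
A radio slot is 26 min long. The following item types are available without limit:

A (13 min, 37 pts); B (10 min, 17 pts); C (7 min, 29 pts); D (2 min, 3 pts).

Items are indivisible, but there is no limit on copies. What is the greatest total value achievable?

93 pts

Best value-per-unit is C at 29/7; filling with it alone gives 3×29 = 87.
Optimal mix: 3×C + 2×D → duration 25, value 93.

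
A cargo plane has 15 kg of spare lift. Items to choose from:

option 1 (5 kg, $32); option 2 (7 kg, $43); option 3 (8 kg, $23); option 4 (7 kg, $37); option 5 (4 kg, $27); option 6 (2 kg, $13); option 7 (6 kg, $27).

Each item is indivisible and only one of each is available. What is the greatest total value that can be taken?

Check high-value combinations within 15 kg:
- option 1+option 2+option 6: weight 5+7+2=14, value 32+43+13=88
- option 1+option 5+option 7: weight 5+4+6=15, value 32+27+27=86
- option 2+option 5+option 6: weight 7+4+2=13, value 43+27+13=83
- option 2+option 6+option 7: weight 7+2+6=15, value 43+13+27=83
Best: $88.

$88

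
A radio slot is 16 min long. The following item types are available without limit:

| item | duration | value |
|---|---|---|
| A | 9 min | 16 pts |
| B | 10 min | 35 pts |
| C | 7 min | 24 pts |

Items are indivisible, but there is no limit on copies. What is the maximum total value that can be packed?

48 pts

Best value-per-unit is B at 35/10; filling with it alone gives 1×35 = 35.
Optimal mix: 2×C → duration 14, value 48.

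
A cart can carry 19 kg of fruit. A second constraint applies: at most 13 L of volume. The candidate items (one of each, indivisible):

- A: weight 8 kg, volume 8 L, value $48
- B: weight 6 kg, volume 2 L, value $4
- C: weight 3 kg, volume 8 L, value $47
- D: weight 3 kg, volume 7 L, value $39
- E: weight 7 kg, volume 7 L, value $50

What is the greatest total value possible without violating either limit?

$54

Feasible sets respecting both limits:
- B+E: weight 13, volume 9, value 54
- A+B: weight 14, volume 10, value 52
- B+C: weight 9, volume 10, value 51
Best: $54.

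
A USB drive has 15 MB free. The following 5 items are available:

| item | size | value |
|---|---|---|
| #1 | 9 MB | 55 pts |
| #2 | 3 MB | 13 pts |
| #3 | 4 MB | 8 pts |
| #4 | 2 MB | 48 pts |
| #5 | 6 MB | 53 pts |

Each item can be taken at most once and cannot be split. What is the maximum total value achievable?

122 pts

Check high-value combinations within 15 MB:
- #2+#3+#4+#5: size 3+4+2+6=15, value 13+8+48+53=122
- #1+#2+#4: size 9+3+2=14, value 55+13+48=116
- #2+#4+#5: size 3+2+6=11, value 13+48+53=114
- #1+#3+#4: size 9+4+2=15, value 55+8+48=111
- #3+#4+#5: size 4+2+6=12, value 8+48+53=109
Best: 122 pts.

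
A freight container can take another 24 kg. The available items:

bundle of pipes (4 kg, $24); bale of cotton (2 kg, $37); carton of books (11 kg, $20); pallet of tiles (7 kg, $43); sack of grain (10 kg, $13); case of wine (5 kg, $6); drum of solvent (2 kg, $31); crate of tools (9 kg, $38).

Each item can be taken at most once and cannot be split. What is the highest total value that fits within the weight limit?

This is a 0/1 knapsack; check combinations near the capacity.
- bundle of pipes+bale of cotton+pallet of tiles+drum of solvent+crate of tools: weight 4+2+7+2+9=24, value 24+37+43+31+38=173
- bale of cotton+pallet of tiles+drum of solvent+crate of tools: weight 2+7+2+9=20, value 37+43+31+38=149
- bundle of pipes+bale of cotton+pallet of tiles+crate of tools: weight 4+2+7+9=22, value 24+37+43+38=142
- bundle of pipes+bale of cotton+pallet of tiles+case of wine+drum of solvent: weight 4+2+7+5+2=20, value 24+37+43+6+31=141
Best: $173.

$173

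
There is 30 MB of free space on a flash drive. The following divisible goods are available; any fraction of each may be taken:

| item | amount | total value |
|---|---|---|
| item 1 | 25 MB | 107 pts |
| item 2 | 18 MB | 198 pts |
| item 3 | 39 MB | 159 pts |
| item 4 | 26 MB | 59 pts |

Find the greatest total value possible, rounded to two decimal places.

Take in order of value per unit:
- item 2 (198/18 per unit): all 18 → value 198, running total 198.00
- item 1 (107/25 per unit): 12 of 25 → value 12×107/25 = 51.3600, running total 249.36
Total 249.36.

249.36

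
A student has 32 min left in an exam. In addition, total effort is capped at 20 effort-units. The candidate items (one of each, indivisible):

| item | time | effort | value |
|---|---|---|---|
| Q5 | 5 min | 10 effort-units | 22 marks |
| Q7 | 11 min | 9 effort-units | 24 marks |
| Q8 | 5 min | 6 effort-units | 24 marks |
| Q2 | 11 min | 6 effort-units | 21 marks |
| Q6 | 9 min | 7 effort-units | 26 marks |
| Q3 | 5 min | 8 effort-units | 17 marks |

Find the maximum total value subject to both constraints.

Feasible sets respecting both limits:
- Q8+Q2+Q6: time 25, effort 19, value 71
- Q8+Q2+Q3: time 21, effort 20, value 62
- Q7+Q6: time 20, effort 16, value 50
Best: 71 marks.

71 marks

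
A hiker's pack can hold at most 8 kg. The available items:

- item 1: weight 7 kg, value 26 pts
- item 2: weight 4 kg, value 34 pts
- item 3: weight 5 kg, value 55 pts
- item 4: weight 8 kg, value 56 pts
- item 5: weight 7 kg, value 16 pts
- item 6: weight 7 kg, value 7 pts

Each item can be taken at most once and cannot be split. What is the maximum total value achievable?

56 pts

This is a 0/1 knapsack; check combinations near the capacity.
- item 4: weight 8, value 56
- item 3: weight 5, value 55
- item 2: weight 4, value 34
- item 1: weight 7, value 26
- item 5: weight 7, value 16
Best: 56 pts.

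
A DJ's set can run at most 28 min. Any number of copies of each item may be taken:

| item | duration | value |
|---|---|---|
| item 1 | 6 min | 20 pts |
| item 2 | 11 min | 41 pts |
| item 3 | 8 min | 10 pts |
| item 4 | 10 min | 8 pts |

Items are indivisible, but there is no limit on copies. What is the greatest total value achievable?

Best value-per-unit is item 2 at 41/11; filling with it alone gives 2×41 = 82.
Optimal mix: 1×item 1 + 2×item 2 → duration 28, value 102.

102 pts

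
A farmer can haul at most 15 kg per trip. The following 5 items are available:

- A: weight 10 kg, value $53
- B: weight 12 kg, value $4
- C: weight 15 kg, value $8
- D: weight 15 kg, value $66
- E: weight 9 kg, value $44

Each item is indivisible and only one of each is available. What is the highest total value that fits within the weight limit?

$66

Check high-value combinations within 15 kg:
- D: weight 15, value 66
- A: weight 10, value 53
- E: weight 9, value 44
- C: weight 15, value 8
- B: weight 12, value 4
Best: $66.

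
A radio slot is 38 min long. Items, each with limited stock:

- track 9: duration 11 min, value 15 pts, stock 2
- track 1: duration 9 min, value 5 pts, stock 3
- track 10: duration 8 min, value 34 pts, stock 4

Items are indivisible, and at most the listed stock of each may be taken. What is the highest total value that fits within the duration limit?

Top feasible selections:
- 4×track 10: duration 32, value 136
- 1×track 9 + 3×track 10: duration 35, value 117
- 1×track 1 + 3×track 10: duration 33, value 107
Best: 136 pts.

136 pts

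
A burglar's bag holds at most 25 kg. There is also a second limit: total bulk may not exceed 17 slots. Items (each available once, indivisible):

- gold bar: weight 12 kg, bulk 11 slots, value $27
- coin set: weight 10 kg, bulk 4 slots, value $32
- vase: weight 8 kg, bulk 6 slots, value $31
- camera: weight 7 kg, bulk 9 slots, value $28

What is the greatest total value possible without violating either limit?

$63

Feasible sets respecting both limits:
- coin set+vase: weight 18, bulk 10, value 63
- coin set+camera: weight 17, bulk 13, value 60
- gold bar+coin set: weight 22, bulk 15, value 59
- vase+camera: weight 15, bulk 15, value 59
Best: $63.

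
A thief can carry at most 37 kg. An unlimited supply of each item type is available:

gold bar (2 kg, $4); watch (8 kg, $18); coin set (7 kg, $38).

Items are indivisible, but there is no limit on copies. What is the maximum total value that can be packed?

$194

Best value-per-unit is coin set at 38/7; filling with it alone gives 5×38 = 190.
Optimal mix: 1×gold bar + 5×coin set → weight 37, value 194.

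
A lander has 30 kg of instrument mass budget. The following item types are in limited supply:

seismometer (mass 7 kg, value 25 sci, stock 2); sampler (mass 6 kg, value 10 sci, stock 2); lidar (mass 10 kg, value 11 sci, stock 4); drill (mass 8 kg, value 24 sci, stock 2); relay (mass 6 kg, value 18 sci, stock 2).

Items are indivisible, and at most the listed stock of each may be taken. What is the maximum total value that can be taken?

98 sci

Best selections within mass 30 and stock limits:
- 2×seismometer + 2×drill: mass 30, value 98
- 2×seismometer + 1×drill + 1×relay: mass 28, value 92
- 1×seismometer + 2×drill + 1×relay: mass 29, value 91
Best: 98 sci.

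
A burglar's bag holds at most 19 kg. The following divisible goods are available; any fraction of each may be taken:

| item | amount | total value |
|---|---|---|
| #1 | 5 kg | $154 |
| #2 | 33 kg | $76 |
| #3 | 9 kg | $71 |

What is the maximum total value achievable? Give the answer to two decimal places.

Take in order of value per unit:
- #1 (154/5 per unit): all 5 → value 154, running total 154.00
- #3 (71/9 per unit): all 9 → value 71, running total 225.00
- #2 (76/33 per unit): 5 of 33 → value 5×76/33 = 11.5152, running total 236.52
Total 236.52.

236.52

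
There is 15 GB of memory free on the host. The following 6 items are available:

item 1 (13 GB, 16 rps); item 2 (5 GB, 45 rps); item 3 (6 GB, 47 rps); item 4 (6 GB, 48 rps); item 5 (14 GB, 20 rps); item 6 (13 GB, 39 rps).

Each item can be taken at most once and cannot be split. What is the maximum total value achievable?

95 rps

Check high-value combinations within 15 GB:
- item 3+item 4: memory 6+6=12, value 47+48=95
- item 2+item 4: memory 5+6=11, value 45+48=93
- item 2+item 3: memory 5+6=11, value 45+47=92
Best: 95 rps.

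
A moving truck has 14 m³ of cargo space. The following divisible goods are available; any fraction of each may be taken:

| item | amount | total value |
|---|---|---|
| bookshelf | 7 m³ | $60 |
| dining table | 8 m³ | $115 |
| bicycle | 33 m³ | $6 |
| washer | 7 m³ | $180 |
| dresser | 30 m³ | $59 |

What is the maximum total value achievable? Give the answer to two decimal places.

Take in order of value per unit:
- washer (180/7 per unit): all 7 → value 180, running total 180.00
- dining table (115/8 per unit): 7 of 8 → value 7×115/8 = 100.6250, running total 280.63
Total 280.63.

280.63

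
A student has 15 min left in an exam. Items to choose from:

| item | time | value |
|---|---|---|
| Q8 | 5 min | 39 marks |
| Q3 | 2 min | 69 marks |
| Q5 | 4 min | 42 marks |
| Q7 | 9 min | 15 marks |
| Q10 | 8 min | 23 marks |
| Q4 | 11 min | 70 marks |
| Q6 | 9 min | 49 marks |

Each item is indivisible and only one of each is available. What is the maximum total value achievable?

Check high-value combinations within 15 min:
- Q3+Q5+Q6: time 2+4+9=15, value 69+42+49=160
- Q8+Q3+Q5: time 5+2+4=11, value 39+69+42=150
- Q3+Q4: time 2+11=13, value 69+70=139
- Q3+Q5+Q10: time 2+4+8=14, value 69+42+23=134
Best: 160 marks.

160 marks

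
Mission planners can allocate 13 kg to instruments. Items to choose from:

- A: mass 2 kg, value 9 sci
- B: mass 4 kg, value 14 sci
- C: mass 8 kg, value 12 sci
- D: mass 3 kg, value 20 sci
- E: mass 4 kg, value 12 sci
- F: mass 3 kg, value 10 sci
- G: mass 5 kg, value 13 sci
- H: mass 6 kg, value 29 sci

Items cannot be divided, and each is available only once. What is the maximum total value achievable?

63 sci

Check high-value combinations within 13 kg:
- B+D+H: mass 4+3+6=13, value 14+20+29=63
- D+E+H: mass 3+4+6=13, value 20+12+29=61
- D+F+H: mass 3+3+6=12, value 20+10+29=59
- A+D+H: mass 2+3+6=11, value 9+20+29=58
Best: 63 sci.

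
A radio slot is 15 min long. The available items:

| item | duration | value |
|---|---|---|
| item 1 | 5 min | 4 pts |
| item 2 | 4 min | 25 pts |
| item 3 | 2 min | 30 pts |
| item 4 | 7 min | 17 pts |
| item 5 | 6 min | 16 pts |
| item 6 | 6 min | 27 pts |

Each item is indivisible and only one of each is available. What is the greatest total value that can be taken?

Check high-value combinations within 15 min:
- item 2+item 3+item 6: duration 4+2+6=12, value 25+30+27=82
- item 3+item 4+item 6: duration 2+7+6=15, value 30+17+27=74
- item 3+item 5+item 6: duration 2+6+6=14, value 30+16+27=73
Best: 82 pts.

82 pts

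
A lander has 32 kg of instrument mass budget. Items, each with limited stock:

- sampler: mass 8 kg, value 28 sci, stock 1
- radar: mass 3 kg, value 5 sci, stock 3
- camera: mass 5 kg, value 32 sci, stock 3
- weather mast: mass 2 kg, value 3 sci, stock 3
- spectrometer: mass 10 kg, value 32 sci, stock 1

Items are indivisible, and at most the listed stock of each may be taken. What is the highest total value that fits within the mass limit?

Top feasible selections:
- 1×radar + 3×camera + 2×weather mast + 1×spectrometer: mass 32, value 139
- 1×sampler + 3×radar + 3×camera: mass 32, value 139
Best: 139 sci.

139 sci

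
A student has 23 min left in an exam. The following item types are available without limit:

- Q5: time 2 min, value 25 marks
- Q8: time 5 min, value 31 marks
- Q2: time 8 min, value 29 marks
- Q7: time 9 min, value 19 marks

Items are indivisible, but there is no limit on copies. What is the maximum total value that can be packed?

275 marks

Best value-per-unit is Q5 at 25/2, and filling with it alone uses time 11×2=22. No mix of the others beats 11×25 = 275.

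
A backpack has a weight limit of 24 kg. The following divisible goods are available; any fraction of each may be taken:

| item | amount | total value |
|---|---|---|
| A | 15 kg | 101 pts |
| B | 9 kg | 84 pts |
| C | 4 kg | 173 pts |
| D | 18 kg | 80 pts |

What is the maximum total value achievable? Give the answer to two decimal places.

Take in order of value per unit:
- C (173/4 per unit): all 4 → value 173, running total 173.00
- B (84/9 per unit): all 9 → value 84, running total 257.00
- A (101/15 per unit): 11 of 15 → value 11×101/15 = 74.0667, running total 331.07
Total 331.07.

331.07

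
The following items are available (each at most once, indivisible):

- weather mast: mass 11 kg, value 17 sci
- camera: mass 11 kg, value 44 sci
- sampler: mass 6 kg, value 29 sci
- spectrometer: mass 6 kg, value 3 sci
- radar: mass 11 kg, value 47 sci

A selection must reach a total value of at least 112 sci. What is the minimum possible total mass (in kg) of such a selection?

28

Subsets with value ≥ 112, sorted by total mass:
- camera+sampler+radar: mass 28, value 120
- camera+sampler+spectrometer+radar: mass 34, value 123
- weather mast+camera+sampler+radar: mass 39, value 137
Minimum mass: 28 kg.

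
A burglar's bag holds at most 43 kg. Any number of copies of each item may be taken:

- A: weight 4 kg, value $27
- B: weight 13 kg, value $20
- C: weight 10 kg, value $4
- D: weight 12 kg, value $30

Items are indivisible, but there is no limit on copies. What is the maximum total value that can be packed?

$270

Best value-per-unit is A at 27/4, and filling with it alone uses weight 10×4=40. No mix of the others beats 10×27 = 270.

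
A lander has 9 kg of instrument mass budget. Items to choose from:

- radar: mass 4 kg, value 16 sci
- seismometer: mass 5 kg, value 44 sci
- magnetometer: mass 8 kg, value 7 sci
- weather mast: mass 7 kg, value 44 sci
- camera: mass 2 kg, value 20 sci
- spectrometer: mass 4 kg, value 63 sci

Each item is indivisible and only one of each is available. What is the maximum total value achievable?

107 sci

Check high-value combinations within 9 kg:
- seismometer+spectrometer: mass 5+4=9, value 44+63=107
- camera+spectrometer: mass 2+4=6, value 20+63=83
- radar+spectrometer: mass 4+4=8, value 16+63=79
- seismometer+camera: mass 5+2=7, value 44+20=64
Best: 107 sci.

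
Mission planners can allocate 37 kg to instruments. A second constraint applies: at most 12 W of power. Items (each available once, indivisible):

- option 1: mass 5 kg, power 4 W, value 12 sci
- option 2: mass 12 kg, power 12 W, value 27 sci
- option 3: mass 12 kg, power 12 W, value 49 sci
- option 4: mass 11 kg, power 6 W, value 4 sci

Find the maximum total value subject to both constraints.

Feasible sets respecting both limits:
- option 3: mass 12, power 12, value 49
- option 2: mass 12, power 12, value 27
- option 1+option 4: mass 16, power 10, value 16
Best: 49 sci.

49 sci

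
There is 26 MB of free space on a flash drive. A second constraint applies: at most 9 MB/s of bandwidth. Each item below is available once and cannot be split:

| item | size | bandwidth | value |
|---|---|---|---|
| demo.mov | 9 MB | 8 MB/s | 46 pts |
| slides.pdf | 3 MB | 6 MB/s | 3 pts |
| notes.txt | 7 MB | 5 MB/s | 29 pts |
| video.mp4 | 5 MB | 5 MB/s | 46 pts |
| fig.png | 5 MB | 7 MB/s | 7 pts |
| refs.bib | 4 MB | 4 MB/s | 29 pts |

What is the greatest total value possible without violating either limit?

75 pts

Feasible sets respecting both limits:
- video.mp4+refs.bib: size 9, bandwidth 9, value 75
- notes.txt+refs.bib: size 11, bandwidth 9, value 58
- demo.mov: size 9, bandwidth 8, value 46
Best: 75 pts.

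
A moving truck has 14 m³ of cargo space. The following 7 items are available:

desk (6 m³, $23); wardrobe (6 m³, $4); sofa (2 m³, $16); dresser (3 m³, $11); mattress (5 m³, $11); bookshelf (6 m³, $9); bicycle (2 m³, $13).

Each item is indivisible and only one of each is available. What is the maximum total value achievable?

$63

This is a 0/1 knapsack; check combinations near the capacity.
- desk+sofa+dresser+bicycle: volume 6+2+3+2=13, value 23+16+11+13=63
- desk+sofa+bicycle: volume 6+2+2=10, value 23+16+13=52
- sofa+dresser+mattress+bicycle: volume 2+3+5+2=12, value 16+11+11+13=51
Best: $63.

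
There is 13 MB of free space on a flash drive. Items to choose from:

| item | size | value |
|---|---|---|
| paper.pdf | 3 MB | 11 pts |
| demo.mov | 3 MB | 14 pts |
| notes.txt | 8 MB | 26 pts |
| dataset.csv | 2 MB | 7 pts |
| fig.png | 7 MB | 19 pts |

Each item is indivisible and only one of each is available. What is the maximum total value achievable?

Check high-value combinations within 13 MB:
- demo.mov+notes.txt+dataset.csv: size 3+8+2=13, value 14+26+7=47
- paper.pdf+notes.txt+dataset.csv: size 3+8+2=13, value 11+26+7=44
- paper.pdf+demo.mov+fig.png: size 3+3+7=13, value 11+14+19=44
- demo.mov+notes.txt: size 3+8=11, value 14+26=40
Best: 47 pts.

47 pts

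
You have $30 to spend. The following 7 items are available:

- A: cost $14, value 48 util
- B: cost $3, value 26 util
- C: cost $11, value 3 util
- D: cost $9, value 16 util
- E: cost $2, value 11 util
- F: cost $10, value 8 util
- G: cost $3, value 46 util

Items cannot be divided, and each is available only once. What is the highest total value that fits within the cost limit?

Check high-value combinations within $30:
- A+B+D+G: cost 14+3+9+3=29, value 48+26+16+46=136
- A+B+E+G: cost 14+3+2+3=22, value 48+26+11+46=131
- A+B+F+G: cost 14+3+10+3=30, value 48+26+8+46=128
- A+D+E+G: cost 14+9+2+3=28, value 48+16+11+46=121
Best: 136 util.

136 util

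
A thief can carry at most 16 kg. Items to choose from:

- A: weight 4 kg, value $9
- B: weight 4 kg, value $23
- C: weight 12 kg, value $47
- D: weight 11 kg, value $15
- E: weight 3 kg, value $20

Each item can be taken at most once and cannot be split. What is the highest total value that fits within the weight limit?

Check high-value combinations within 16 kg:
- B+C: weight 4+12=16, value 23+47=70
- C+E: weight 12+3=15, value 47+20=67
- A+C: weight 4+12=16, value 9+47=56
- A+B+E: weight 4+4+3=11, value 9+23+20=52
- C: weight 12, value 47
Best: $70.

$70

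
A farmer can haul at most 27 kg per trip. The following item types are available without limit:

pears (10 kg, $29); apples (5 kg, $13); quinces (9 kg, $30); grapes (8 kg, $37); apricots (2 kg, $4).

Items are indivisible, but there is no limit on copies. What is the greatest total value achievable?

$115

Best value-per-unit is grapes at 37/8; filling with it alone gives 3×37 = 111.
Optimal mix: 3×grapes + 1×apricots → weight 26, value 115.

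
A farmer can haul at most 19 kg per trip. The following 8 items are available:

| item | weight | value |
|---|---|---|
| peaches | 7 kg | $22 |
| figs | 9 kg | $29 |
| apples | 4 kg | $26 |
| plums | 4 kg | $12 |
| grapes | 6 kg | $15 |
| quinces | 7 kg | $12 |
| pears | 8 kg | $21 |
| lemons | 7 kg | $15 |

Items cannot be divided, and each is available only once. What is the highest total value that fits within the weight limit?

$70

Check high-value combinations within 19 kg:
- figs+apples+grapes: weight 9+4+6=19, value 29+26+15=70
- peaches+apples+pears: weight 7+4+8=19, value 22+26+21=69
- figs+apples+plums: weight 9+4+4=17, value 29+26+12=67
Best: $70.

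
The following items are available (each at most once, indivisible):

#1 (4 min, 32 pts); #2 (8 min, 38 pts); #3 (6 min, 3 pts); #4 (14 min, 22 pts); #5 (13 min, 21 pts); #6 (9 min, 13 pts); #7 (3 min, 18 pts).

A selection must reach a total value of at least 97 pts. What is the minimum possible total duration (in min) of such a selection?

Subsets with value ≥ 97, sorted by total duration:
- #1+#2+#6+#7: duration 24, value 101
- #1+#2+#5+#7: duration 28, value 109
Minimum duration: 24 min.

24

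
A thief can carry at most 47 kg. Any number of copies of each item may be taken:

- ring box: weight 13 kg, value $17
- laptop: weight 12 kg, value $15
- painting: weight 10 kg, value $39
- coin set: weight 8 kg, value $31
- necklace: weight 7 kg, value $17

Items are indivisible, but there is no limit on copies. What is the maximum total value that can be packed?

$179

Best value-per-unit is painting at 39/10; filling with it alone gives 4×39 = 156.
Optimal mix: 3×painting + 2×coin set → weight 46, value 179.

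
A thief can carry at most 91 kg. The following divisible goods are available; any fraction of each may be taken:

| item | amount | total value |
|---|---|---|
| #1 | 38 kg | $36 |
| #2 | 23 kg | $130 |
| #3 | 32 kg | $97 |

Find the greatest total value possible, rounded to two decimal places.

Take in order of value per unit:
- #2 (130/23 per unit): all 23 → value 130, running total 130.00
- #3 (97/32 per unit): all 32 → value 97, running total 227.00
- #1 (36/38 per unit): 36 of 38 → value 36×36/38 = 34.1053, running total 261.11
Total 261.11.

261.11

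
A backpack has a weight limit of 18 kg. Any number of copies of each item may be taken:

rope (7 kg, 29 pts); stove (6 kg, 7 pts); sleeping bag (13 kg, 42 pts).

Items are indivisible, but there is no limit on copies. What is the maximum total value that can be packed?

58 pts

Best value-per-unit is rope at 29/7, and filling with it alone uses weight 2×7=14. No mix of the others beats 2×29 = 58.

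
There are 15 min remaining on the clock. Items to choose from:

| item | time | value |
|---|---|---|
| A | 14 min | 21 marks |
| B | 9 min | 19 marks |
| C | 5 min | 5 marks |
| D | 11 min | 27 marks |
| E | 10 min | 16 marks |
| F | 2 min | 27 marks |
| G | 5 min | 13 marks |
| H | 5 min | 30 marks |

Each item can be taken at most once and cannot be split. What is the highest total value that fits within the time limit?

70 marks

This is a 0/1 knapsack; check combinations near the capacity.
- F+G+H: time 2+5+5=12, value 27+13+30=70
- C+F+H: time 5+2+5=12, value 5+27+30=62
- F+H: time 2+5=7, value 27+30=57
- D+F: time 11+2=13, value 27+27=54
Best: 70 marks.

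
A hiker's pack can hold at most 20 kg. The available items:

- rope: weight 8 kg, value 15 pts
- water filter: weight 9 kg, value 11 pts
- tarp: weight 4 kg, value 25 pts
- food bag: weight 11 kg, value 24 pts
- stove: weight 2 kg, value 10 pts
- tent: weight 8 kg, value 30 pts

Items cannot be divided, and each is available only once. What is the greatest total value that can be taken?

70 pts

Check high-value combinations within 20 kg:
- rope+tarp+tent: weight 8+4+8=20, value 15+25+30=70
- tarp+stove+tent: weight 4+2+8=14, value 25+10+30=65
- tarp+food bag+stove: weight 4+11+2=17, value 25+24+10=59
- tarp+tent: weight 4+8=12, value 25+30=55
- rope+stove+tent: weight 8+2+8=18, value 15+10+30=55
Best: 70 pts.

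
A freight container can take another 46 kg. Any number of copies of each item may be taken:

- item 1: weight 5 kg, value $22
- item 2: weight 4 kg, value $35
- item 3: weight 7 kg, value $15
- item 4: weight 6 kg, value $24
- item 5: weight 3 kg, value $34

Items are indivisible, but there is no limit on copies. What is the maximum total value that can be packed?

Best value-per-unit is item 5 at 34/3; filling with it alone gives 15×34 = 510.
Optimal mix: 1×item 2 + 14×item 5 → weight 46, value 511.

$511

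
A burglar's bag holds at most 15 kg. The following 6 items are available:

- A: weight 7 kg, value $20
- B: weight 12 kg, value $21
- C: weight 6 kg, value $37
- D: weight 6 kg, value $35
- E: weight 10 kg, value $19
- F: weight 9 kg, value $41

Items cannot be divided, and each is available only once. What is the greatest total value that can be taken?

Check high-value combinations within 15 kg:
- C+F: weight 6+9=15, value 37+41=78
- D+F: weight 6+9=15, value 35+41=76
- C+D: weight 6+6=12, value 37+35=72
- A+C: weight 7+6=13, value 20+37=57
- A+D: weight 7+6=13, value 20+35=55
Best: $78.

$78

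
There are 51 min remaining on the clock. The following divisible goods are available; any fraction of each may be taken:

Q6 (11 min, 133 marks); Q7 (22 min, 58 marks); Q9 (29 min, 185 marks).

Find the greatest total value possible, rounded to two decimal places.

347.00

Take in order of value per unit:
- Q6 (133/11 per unit): all 11 → value 133, running total 133.00
- Q9 (185/29 per unit): all 29 → value 185, running total 318.00
- Q7 (58/22 per unit): 11 of 22 → value 11×58/22 = 29.0000, running total 347.00
Total 347.00.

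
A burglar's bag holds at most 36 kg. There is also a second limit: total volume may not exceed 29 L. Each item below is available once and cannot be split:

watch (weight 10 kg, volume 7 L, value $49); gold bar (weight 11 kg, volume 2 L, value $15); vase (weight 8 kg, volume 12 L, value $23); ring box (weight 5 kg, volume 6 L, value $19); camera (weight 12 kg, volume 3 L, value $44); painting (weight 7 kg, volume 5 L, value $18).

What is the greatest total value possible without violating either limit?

Feasible sets respecting both limits:
- watch+vase+ring box+camera: weight 35, volume 28, value 135
- watch+ring box+camera+painting: weight 34, volume 21, value 130
- watch+vase+camera: weight 30, volume 22, value 116
Best: $135.

$135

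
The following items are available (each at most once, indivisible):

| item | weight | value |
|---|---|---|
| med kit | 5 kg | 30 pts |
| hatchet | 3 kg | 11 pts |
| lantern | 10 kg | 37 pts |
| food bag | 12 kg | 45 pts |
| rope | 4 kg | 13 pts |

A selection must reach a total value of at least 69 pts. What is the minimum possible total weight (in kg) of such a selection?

Subsets with value ≥ 69, sorted by total weight:
- med kit+food bag: weight 17, value 75
- med kit+hatchet+lantern: weight 18, value 78
- med kit+lantern+rope: weight 19, value 80
- hatchet+food bag+rope: weight 19, value 69
Minimum weight: 17 kg.

17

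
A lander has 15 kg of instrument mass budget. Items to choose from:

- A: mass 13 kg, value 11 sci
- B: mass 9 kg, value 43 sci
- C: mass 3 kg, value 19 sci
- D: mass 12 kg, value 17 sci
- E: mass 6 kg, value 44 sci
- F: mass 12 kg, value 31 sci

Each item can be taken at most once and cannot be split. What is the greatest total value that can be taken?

87 sci

This is a 0/1 knapsack; check combinations near the capacity.
- B+E: mass 9+6=15, value 43+44=87
- C+E: mass 3+6=9, value 19+44=63
- B+C: mass 9+3=12, value 43+19=62
Best: 87 sci.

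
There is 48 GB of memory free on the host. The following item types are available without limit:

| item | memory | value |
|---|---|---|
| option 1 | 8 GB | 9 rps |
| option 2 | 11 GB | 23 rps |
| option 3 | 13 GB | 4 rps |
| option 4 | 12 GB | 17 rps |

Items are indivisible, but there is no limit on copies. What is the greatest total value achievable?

92 rps

Best value-per-unit is option 2 at 23/11, and filling with it alone uses memory 4×11=44. No mix of the others beats 4×23 = 92.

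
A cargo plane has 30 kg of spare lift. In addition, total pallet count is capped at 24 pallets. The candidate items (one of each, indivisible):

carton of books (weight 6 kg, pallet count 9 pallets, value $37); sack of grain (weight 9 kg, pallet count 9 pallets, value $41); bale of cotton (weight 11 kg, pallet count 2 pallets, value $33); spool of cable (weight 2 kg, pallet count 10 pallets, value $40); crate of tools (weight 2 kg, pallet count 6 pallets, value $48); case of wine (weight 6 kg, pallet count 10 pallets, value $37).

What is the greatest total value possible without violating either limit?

Feasible sets respecting both limits:
- carton of books+sack of grain+crate of tools: weight 17, pallet count 24, value 126
- sack of grain+bale of cotton+crate of tools: weight 22, pallet count 17, value 122
- bale of cotton+spool of cable+crate of tools: weight 15, pallet count 18, value 121
- carton of books+bale of cotton+crate of tools: weight 19, pallet count 17, value 118
Best: $126.

$126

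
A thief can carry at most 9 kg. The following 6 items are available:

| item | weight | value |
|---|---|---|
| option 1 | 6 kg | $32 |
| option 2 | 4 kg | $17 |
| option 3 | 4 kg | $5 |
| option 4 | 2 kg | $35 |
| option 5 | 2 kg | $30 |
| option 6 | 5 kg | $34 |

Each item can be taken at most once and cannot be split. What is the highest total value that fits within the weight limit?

$99

Check high-value combinations within 9 kg:
- option 4+option 5+option 6: weight 2+2+5=9, value 35+30+34=99
- option 2+option 4+option 5: weight 4+2+2=8, value 17+35+30=82
- option 3+option 4+option 5: weight 4+2+2=8, value 5+35+30=70
- option 4+option 6: weight 2+5=7, value 35+34=69
- option 1+option 4: weight 6+2=8, value 32+35=67
Best: $99.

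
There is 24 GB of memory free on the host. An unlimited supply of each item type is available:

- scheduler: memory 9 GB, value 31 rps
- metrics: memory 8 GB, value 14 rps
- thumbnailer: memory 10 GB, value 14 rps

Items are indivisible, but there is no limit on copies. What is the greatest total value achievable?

Best value-per-unit is scheduler at 31/9, and filling with it alone uses memory 2×9=18. No mix of the others beats 2×31 = 62.

62 rps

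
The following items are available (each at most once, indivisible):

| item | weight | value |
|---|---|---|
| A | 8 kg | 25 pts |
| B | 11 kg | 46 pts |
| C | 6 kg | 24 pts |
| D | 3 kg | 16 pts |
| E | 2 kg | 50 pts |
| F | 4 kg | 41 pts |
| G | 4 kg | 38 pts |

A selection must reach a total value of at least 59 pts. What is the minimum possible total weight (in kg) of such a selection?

5

Subsets with value ≥ 59, sorted by total weight:
- D+E: weight 5, value 66
- E+F: weight 6, value 91
Minimum weight: 5 kg.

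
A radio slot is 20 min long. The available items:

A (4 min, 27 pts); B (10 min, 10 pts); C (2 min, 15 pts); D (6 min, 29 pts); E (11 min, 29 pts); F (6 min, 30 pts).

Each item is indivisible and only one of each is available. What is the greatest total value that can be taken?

101 pts

Check high-value combinations within 20 min:
- A+C+D+F: duration 4+2+6+6=18, value 27+15+29+30=101
- A+D+F: duration 4+6+6=16, value 27+29+30=86
- C+D+F: duration 2+6+6=14, value 15+29+30=74
- C+E+F: duration 2+11+6=19, value 15+29+30=74
Best: 101 pts.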